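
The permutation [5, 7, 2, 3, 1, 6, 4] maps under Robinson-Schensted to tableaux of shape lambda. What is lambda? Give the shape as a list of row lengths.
[3, 2, 2]

Row-insert each entry into an empty tableau.

After inserting 5: P = [[5]].
After inserting 7: P = [[5, 7]].
After inserting 2: P = [[2, 7], [5]].
After inserting 3: P = [[2, 3], [5, 7]].
After inserting 1: P = [[1, 3], [2, 7], [5]].
After inserting 6: P = [[1, 3, 6], [2, 7], [5]].
After inserting 4: P = [[1, 3, 4], [2, 6], [5, 7]].

The final insertion tableau P = [[1, 3, 4], [2, 6], [5, 7]] has shape [3, 2, 2].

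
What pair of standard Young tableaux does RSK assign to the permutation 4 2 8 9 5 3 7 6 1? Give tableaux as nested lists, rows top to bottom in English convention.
Insert each entry of the permutation into P by Schensted row insertion, recording in Q the position of each new cell.

After inserting 4: P = [[4]].
After inserting 2: P = [[2], [4]].
After inserting 8: P = [[2, 8], [4]].
After inserting 9: P = [[2, 8, 9], [4]].
After inserting 5: P = [[2, 5, 9], [4, 8]].
After inserting 3: P = [[2, 3, 9], [4, 5], [8]].
After inserting 7: P = [[2, 3, 7], [4, 5, 9], [8]].
After inserting 6: P = [[2, 3, 6], [4, 5, 7], [8, 9]].
After inserting 1: P = [[1, 3, 6], [2, 5, 7], [4, 9], [8]].

So P = [[1, 3, 6], [2, 5, 7], [4, 9], [8]], Q = [[1, 3, 4], [2, 5, 7], [6, 8], [9]].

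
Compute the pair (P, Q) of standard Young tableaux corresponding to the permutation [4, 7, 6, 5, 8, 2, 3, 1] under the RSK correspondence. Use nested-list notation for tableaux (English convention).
P = [[1, 3, 8], [2, 5], [4], [6], [7]], Q = [[1, 2, 5], [3, 7], [4], [6], [8]]

Insert each entry of the permutation into P by Schensted row insertion, recording in Q the position of each new cell.

Insert 4: appended to row 1. P = [[4]].
Insert 7: appended to row 1. P = [[4, 7]].
Insert 6: 6 bumps 7 from row 1; 7 starts row 2. P = [[4, 6], [7]].
Insert 5: 5 bumps 6 from row 1; 6 bumps 7 from row 2; 7 starts row 3. P = [[4, 5], [6], [7]].
Insert 8: appended to row 1. P = [[4, 5, 8], [6], [7]].
Insert 2: 2 bumps 4 from row 1; 4 bumps 6 from row 2; 6 bumps 7 from row 3; 7 starts row 4. P = [[2, 5, 8], [4], [6], [7]].
Insert 3: 3 bumps 5 from row 1; 5 appends to row 2. P = [[2, 3, 8], [4, 5], [6], [7]].
Insert 1: 1 bumps 2 from row 1; 2 bumps 4 from row 2; 4 bumps 6 from row 3; 6 bumps 7 from row 4; 7 starts row 5. P = [[1, 3, 8], [2, 5], [4], [6], [7]].

So P = [[1, 3, 8], [2, 5], [4], [6], [7]], Q = [[1, 2, 5], [3, 7], [4], [6], [8]].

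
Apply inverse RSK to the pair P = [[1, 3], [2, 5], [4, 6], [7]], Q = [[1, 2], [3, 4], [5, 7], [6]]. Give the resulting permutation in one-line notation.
4 7 2 6 5 1 3

Reverse RSK: for i = n, n-1, ..., 1, locate i in Q, remove the corresponding corner cell from P, and reverse-bump its entry up through P; the value ejected from row 1 is w(i).

So w = 4 7 2 6 5 1 3.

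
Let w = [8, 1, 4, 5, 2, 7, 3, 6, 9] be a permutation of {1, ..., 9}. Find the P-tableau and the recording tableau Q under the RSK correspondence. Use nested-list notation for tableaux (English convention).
P = [[1, 2, 3, 6, 9], [4, 5, 7], [8]], Q = [[1, 3, 4, 6, 9], [2, 7, 8], [5]]

Insert each entry of the permutation into P by Schensted row insertion, recording in Q the position of each new cell.

After inserting 8: P = [[8]].
After inserting 1: P = [[1], [8]].
After inserting 4: P = [[1, 4], [8]].
After inserting 5: P = [[1, 4, 5], [8]].
After inserting 2: P = [[1, 2, 5], [4], [8]].
After inserting 7: P = [[1, 2, 5, 7], [4], [8]].
After inserting 3: P = [[1, 2, 3, 7], [4, 5], [8]].
After inserting 6: P = [[1, 2, 3, 6], [4, 5, 7], [8]].
After inserting 9: P = [[1, 2, 3, 6, 9], [4, 5, 7], [8]].

So P = [[1, 2, 3, 6, 9], [4, 5, 7], [8]], Q = [[1, 3, 4, 6, 9], [2, 7, 8], [5]].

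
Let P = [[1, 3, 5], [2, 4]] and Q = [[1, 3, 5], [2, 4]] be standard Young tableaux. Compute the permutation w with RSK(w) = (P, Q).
Reverse the RSK construction: for i from n down to 1, find the cell of Q containing i, remove the entry at that cell from P, and reverse-bump it up through P; the value ejected from row 1 is w(i).

Step i=5: Q has 5 at row 1, column 3; remove that cell from P, ejecting 5. So w(5) = 5. P is now [[1, 3], [2, 4]].
Step i=4: Q has 4 at row 2, column 2; remove 4 from row 2 of P and reverse-bump: 4 enters row 1 and ejects 3. So w(4) = 3. P is now [[1, 4], [2]].
Step i=3: Q has 3 at row 1, column 2; remove that cell from P, ejecting 4. So w(3) = 4. P is now [[1], [2]].
Step i=2: Q has 2 at row 2, column 1; remove 2 from row 2 of P and reverse-bump: 2 enters row 1 and ejects 1. So w(2) = 1. P is now [[2]].
Step i=1: Q has 1 at row 1, column 1; remove that cell from P, ejecting 2. So w(1) = 2. P is now [].

So w = 2 1 4 3 5.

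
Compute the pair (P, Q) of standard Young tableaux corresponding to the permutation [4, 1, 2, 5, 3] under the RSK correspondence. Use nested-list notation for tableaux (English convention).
P = [[1, 2, 3], [4, 5]], Q = [[1, 3, 4], [2, 5]]

Insert each entry of the permutation into P by Schensted row insertion, recording in Q the position of each new cell.

Insert 4: appended to row 1. P = [[4]], Q = [[1]].
Insert 1: 1 bumps 4 from row 1; 4 starts row 2. P = [[1], [4]], Q = [[1], [2]].
Insert 2: appended to row 1. P = [[1, 2], [4]], Q = [[1, 3], [2]].
Insert 5: appended to row 1. P = [[1, 2, 5], [4]], Q = [[1, 3, 4], [2]].
Insert 3: 3 bumps 5 from row 1; 5 appends to row 2. P = [[1, 2, 3], [4, 5]], Q = [[1, 3, 4], [2, 5]].

So P = [[1, 2, 3], [4, 5]], Q = [[1, 3, 4], [2, 5]].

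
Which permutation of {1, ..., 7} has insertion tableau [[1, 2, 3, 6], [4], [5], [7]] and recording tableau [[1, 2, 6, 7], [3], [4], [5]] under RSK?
1 7 5 4 2 3 6

Reverse the RSK construction: for i from n down to 1, find the cell of Q containing i, remove the entry at that cell from P, and reverse-bump it up through P; the value ejected from row 1 is w(i).

Step i=7: Q has 7 at row 1, column 4; remove that cell from P, ejecting 6. So w(7) = 6. P is now [[1, 2, 3], [4], [5], [7]].
Step i=6: Q has 6 at row 1, column 3; remove that cell from P, ejecting 3. So w(6) = 3. P is now [[1, 2], [4], [5], [7]].
Step i=5: Q has 5 at row 4, column 1; remove 7 from row 4 of P and reverse-bump: 7 enters row 3 and ejects 5; 5 enters row 2 and ejects 4; 4 enters row 1 and ejects 2. So w(5) = 2. P is now [[1, 4], [5], [7]].
Step i=4: Q has 4 at row 3, column 1; remove 7 from row 3 of P and reverse-bump: 7 enters row 2 and ejects 5; 5 enters row 1 and ejects 4. So w(4) = 4. P is now [[1, 5], [7]].
Step i=3: Q has 3 at row 2, column 1; remove 7 from row 2 of P and reverse-bump: 7 enters row 1 and ejects 5. So w(3) = 5. P is now [[1, 7]].
Step i=2: Q has 2 at row 1, column 2; remove that cell from P, ejecting 7. So w(2) = 7. P is now [[1]].
Step i=1: Q has 1 at row 1, column 1; remove that cell from P, ejecting 1. So w(1) = 1. P is now [].

So w = 1 7 5 4 2 3 6.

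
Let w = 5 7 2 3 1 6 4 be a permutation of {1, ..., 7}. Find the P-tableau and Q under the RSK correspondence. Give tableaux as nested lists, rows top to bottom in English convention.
P = [[1, 3, 4], [2, 6], [5, 7]], Q = [[1, 2, 6], [3, 4], [5, 7]]

Insert each entry of the permutation into P by Schensted row insertion, recording in Q the position of each new cell.

Insert 5: appended to row 1. P = [[5]].
Insert 7: appended to row 1. P = [[5, 7]].
Insert 2: 2 bumps 5 from row 1; 5 starts row 2. P = [[2, 7], [5]].
Insert 3: 3 bumps 7 from row 1; 7 appends to row 2. P = [[2, 3], [5, 7]].
Insert 1: 1 bumps 2 from row 1; 2 bumps 5 from row 2; 5 starts row 3. P = [[1, 3], [2, 7], [5]].
Insert 6: appended to row 1. P = [[1, 3, 6], [2, 7], [5]].
Insert 4: 4 bumps 6 from row 1; 6 bumps 7 from row 2; 7 appends to row 3. P = [[1, 3, 4], [2, 6], [5, 7]].

So P = [[1, 3, 4], [2, 6], [5, 7]], Q = [[1, 2, 6], [3, 4], [5, 7]].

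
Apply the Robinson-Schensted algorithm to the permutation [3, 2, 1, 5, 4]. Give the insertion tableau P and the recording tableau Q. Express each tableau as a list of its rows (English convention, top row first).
Insert each entry of the permutation into P by Schensted row insertion, recording in Q the position of each new cell.

Insert 3: appended to row 1. P = [[3]].
Insert 2: 2 bumps 3 from row 1; 3 starts row 2. P = [[2], [3]].
Insert 1: 1 bumps 2 from row 1; 2 bumps 3 from row 2; 3 starts row 3. P = [[1], [2], [3]].
Insert 5: appended to row 1. P = [[1, 5], [2], [3]].
Insert 4: 4 bumps 5 from row 1; 5 appends to row 2. P = [[1, 4], [2, 5], [3]].

So P = [[1, 4], [2, 5], [3]], Q = [[1, 4], [2, 5], [3]].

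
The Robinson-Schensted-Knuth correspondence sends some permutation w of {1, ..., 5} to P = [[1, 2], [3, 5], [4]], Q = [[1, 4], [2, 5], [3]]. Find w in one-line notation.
4 3 1 5 2

Reverse the RSK construction: for i from n down to 1, find the cell of Q containing i, remove the entry at that cell from P, and reverse-bump it up through P; the value ejected from row 1 is w(i).

Step i=5: Q has 5 at row 2, column 2; remove 5 from row 2 of P and reverse-bump: 5 enters row 1 and ejects 2. So w(5) = 2. P is now [[1, 5], [3], [4]].
Step i=4: Q has 4 at row 1, column 2; remove that cell from P, ejecting 5. So w(4) = 5. P is now [[1], [3], [4]].
Step i=3: Q has 3 at row 3, column 1; remove 4 from row 3 of P and reverse-bump: 4 enters row 2 and ejects 3; 3 enters row 1 and ejects 1. So w(3) = 1. P is now [[3], [4]].
Step i=2: Q has 2 at row 2, column 1; remove 4 from row 2 of P and reverse-bump: 4 enters row 1 and ejects 3. So w(2) = 3. P is now [[4]].
Step i=1: Q has 1 at row 1, column 1; remove that cell from P, ejecting 4. So w(1) = 4. P is now [].

So w = 4 3 1 5 2.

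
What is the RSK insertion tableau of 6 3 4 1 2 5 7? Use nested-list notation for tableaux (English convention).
P = [[1, 2, 5, 7], [3, 4], [6]]

Insert 6: appended to row 1. P = [[6]].
Insert 3: 3 bumps 6 from row 1; 6 starts row 2. P = [[3], [6]].
Insert 4: appended to row 1. P = [[3, 4], [6]].
Insert 1: 1 bumps 3 from row 1; 3 bumps 6 from row 2; 6 starts row 3. P = [[1, 4], [3], [6]].
Insert 2: 2 bumps 4 from row 1; 4 appends to row 2. P = [[1, 2], [3, 4], [6]].
Insert 5: appended to row 1. P = [[1, 2, 5], [3, 4], [6]].
Insert 7: appended to row 1. P = [[1, 2, 5, 7], [3, 4], [6]].

So P = [[1, 2, 5, 7], [3, 4], [6]].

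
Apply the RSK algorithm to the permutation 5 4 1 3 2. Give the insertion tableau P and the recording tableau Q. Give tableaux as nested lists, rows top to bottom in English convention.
Insert each entry of the permutation into P by Schensted row insertion, recording in Q the position of each new cell.

Insert 5: appended to row 1. P = [[5]].
Insert 4: 4 bumps 5 from row 1; 5 starts row 2. P = [[4], [5]].
Insert 1: 1 bumps 4 from row 1; 4 bumps 5 from row 2; 5 starts row 3. P = [[1], [4], [5]].
Insert 3: appended to row 1. P = [[1, 3], [4], [5]].
Insert 2: 2 bumps 3 from row 1; 3 bumps 4 from row 2; 4 bumps 5 from row 3; 5 starts row 4. P = [[1, 2], [3], [4], [5]].

So P = [[1, 2], [3], [4], [5]], Q = [[1, 4], [2], [3], [5]].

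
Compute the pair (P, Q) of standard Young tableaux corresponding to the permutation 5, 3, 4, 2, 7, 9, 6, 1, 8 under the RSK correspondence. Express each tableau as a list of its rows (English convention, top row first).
Insert each entry of the permutation into P by Schensted row insertion, recording in Q the position of each new cell.

Insert 5: appended to row 1. P = [[5]].
Insert 3: 3 bumps 5 from row 1; 5 starts row 2. P = [[3], [5]].
Insert 4: appended to row 1. P = [[3, 4], [5]].
Insert 2: 2 bumps 3 from row 1; 3 bumps 5 from row 2; 5 starts row 3. P = [[2, 4], [3], [5]].
Insert 7: appended to row 1. P = [[2, 4, 7], [3], [5]].
Insert 9: appended to row 1. P = [[2, 4, 7, 9], [3], [5]].
Insert 6: 6 bumps 7 from row 1; 7 appends to row 2. P = [[2, 4, 6, 9], [3, 7], [5]].
Insert 1: 1 bumps 2 from row 1; 2 bumps 3 from row 2; 3 bumps 5 from row 3; 5 starts row 4. P = [[1, 4, 6, 9], [2, 7], [3], [5]].
Insert 8: 8 bumps 9 from row 1; 9 appends to row 2. P = [[1, 4, 6, 8], [2, 7, 9], [3], [5]].

So P = [[1, 4, 6, 8], [2, 7, 9], [3], [5]], Q = [[1, 3, 5, 6], [2, 7, 9], [4], [8]].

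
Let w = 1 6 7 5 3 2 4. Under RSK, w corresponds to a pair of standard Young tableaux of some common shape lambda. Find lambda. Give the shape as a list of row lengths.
Row-insert each entry into an empty tableau.

After inserting 1: P = [[1]].
After inserting 6: P = [[1, 6]].
After inserting 7: P = [[1, 6, 7]].
After inserting 5: P = [[1, 5, 7], [6]].
After inserting 3: P = [[1, 3, 7], [5], [6]].
After inserting 2: P = [[1, 2, 7], [3], [5], [6]].
After inserting 4: P = [[1, 2, 4], [3, 7], [5], [6]].

The final insertion tableau P = [[1, 2, 4], [3, 7], [5], [6]] has shape [3, 2, 1, 1].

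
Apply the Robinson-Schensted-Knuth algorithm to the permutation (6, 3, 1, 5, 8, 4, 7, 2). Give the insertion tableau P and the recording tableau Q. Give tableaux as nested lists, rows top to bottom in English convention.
Insert each entry of the permutation into P by Schensted row insertion, recording in Q the position of each new cell.

Insert 6: appended to row 1. P = [[6]].
Insert 3: 3 bumps 6 from row 1; 6 starts row 2. P = [[3], [6]].
Insert 1: 1 bumps 3 from row 1; 3 bumps 6 from row 2; 6 starts row 3. P = [[1], [3], [6]].
Insert 5: appended to row 1. P = [[1, 5], [3], [6]].
Insert 8: appended to row 1. P = [[1, 5, 8], [3], [6]].
Insert 4: 4 bumps 5 from row 1; 5 appends to row 2. P = [[1, 4, 8], [3, 5], [6]].
Insert 7: 7 bumps 8 from row 1; 8 appends to row 2. P = [[1, 4, 7], [3, 5, 8], [6]].
Insert 2: 2 bumps 4 from row 1; 4 bumps 5 from row 2; 5 bumps 6 from row 3; 6 starts row 4. P = [[1, 2, 7], [3, 4, 8], [5], [6]].

So P = [[1, 2, 7], [3, 4, 8], [5], [6]], Q = [[1, 4, 5], [2, 6, 7], [3], [8]].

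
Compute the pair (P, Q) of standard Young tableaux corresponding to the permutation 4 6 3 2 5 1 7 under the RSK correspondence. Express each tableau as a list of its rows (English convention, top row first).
Insert each entry of the permutation into P by Schensted row insertion, recording in Q the position of each new cell.

Insert 4: appended to row 1. P = [[4]].
Insert 6: appended to row 1. P = [[4, 6]].
Insert 3: 3 bumps 4 from row 1; 4 starts row 2. P = [[3, 6], [4]].
Insert 2: 2 bumps 3 from row 1; 3 bumps 4 from row 2; 4 starts row 3. P = [[2, 6], [3], [4]].
Insert 5: 5 bumps 6 from row 1; 6 appends to row 2. P = [[2, 5], [3, 6], [4]].
Insert 1: 1 bumps 2 from row 1; 2 bumps 3 from row 2; 3 bumps 4 from row 3; 4 starts row 4. P = [[1, 5], [2, 6], [3], [4]].
Insert 7: appended to row 1. P = [[1, 5, 7], [2, 6], [3], [4]].

So P = [[1, 5, 7], [2, 6], [3], [4]], Q = [[1, 2, 7], [3, 5], [4], [6]].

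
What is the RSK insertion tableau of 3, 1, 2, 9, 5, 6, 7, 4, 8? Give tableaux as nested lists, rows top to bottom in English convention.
Insert 3: appended to row 1. P = [[3]].
Insert 1: 1 bumps 3 from row 1; 3 starts row 2. P = [[1], [3]].
Insert 2: appended to row 1. P = [[1, 2], [3]].
Insert 9: appended to row 1. P = [[1, 2, 9], [3]].
Insert 5: 5 bumps 9 from row 1; 9 appends to row 2. P = [[1, 2, 5], [3, 9]].
Insert 6: appended to row 1. P = [[1, 2, 5, 6], [3, 9]].
Insert 7: appended to row 1. P = [[1, 2, 5, 6, 7], [3, 9]].
Insert 4: 4 bumps 5 from row 1; 5 bumps 9 from row 2; 9 starts row 3. P = [[1, 2, 4, 6, 7], [3, 5], [9]].
Insert 8: appended to row 1. P = [[1, 2, 4, 6, 7, 8], [3, 5], [9]].

So P = [[1, 2, 4, 6, 7, 8], [3, 5], [9]].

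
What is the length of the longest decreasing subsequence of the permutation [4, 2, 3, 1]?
3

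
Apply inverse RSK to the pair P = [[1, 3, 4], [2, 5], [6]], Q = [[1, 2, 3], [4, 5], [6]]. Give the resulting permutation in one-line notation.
Reverse the RSK construction: for i from n down to 1, find the cell of Q containing i, remove the entry at that cell from P, and reverse-bump it up through P; the value ejected from row 1 is w(i).

Step i=6: Q has 6 at row 3, column 1; remove 6 from row 3 of P and reverse-bump: 6 enters row 2 and ejects 5; 5 enters row 1 and ejects 4. So w(6) = 4. P is now [[1, 3, 5], [2, 6]].
Step i=5: Q has 5 at row 2, column 2; remove 6 from row 2 of P and reverse-bump: 6 enters row 1 and ejects 5. So w(5) = 5. P is now [[1, 3, 6], [2]].
Step i=4: Q has 4 at row 2, column 1; remove 2 from row 2 of P and reverse-bump: 2 enters row 1 and ejects 1. So w(4) = 1. P is now [[2, 3, 6]].
Step i=3: Q has 3 at row 1, column 3; remove that cell from P, ejecting 6. So w(3) = 6. P is now [[2, 3]].
Step i=2: Q has 2 at row 1, column 2; remove that cell from P, ejecting 3. So w(2) = 3. P is now [[2]].
Step i=1: Q has 1 at row 1, column 1; remove that cell from P, ejecting 2. So w(1) = 2. P is now [].

So w = 2 3 6 1 5 4.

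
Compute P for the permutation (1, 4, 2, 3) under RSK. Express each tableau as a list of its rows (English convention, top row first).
P = [[1, 2, 3], [4]]

After inserting 1: P = [[1]].
After inserting 4: P = [[1, 4]].
After inserting 2: P = [[1, 2], [4]].
After inserting 3: P = [[1, 2, 3], [4]].

So P = [[1, 2, 3], [4]].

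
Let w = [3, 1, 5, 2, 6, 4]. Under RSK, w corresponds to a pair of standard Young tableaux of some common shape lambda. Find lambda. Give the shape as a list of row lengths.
[3, 3]

Row-insert each entry into an empty tableau.

After inserting 3: P = [[3]].
After inserting 1: P = [[1], [3]].
After inserting 5: P = [[1, 5], [3]].
After inserting 2: P = [[1, 2], [3, 5]].
After inserting 6: P = [[1, 2, 6], [3, 5]].
After inserting 4: P = [[1, 2, 4], [3, 5, 6]].

The final insertion tableau P = [[1, 2, 4], [3, 5, 6]] has shape [3, 3].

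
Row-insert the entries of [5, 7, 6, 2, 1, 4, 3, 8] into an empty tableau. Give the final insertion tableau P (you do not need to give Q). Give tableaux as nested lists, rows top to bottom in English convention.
After inserting 5: P = [[5]].
After inserting 7: P = [[5, 7]].
After inserting 6: P = [[5, 6], [7]].
After inserting 2: P = [[2, 6], [5], [7]].
After inserting 1: P = [[1, 6], [2], [5], [7]].
After inserting 4: P = [[1, 4], [2, 6], [5], [7]].
After inserting 3: P = [[1, 3], [2, 4], [5, 6], [7]].
After inserting 8: P = [[1, 3, 8], [2, 4], [5, 6], [7]].

So P = [[1, 3, 8], [2, 4], [5, 6], [7]].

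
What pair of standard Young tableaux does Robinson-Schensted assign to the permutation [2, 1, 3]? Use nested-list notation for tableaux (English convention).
P = [[1, 3], [2]], Q = [[1, 3], [2]]

Insert each entry of the permutation into P by Schensted row insertion, recording in Q the position of each new cell.

Insert 2: appended to row 1. P = [[2]], Q = [[1]].
Insert 1: 1 bumps 2 from row 1; 2 starts row 2. P = [[1], [2]], Q = [[1], [2]].
Insert 3: appended to row 1. P = [[1, 3], [2]], Q = [[1, 3], [2]].

So P = [[1, 3], [2]], Q = [[1, 3], [2]].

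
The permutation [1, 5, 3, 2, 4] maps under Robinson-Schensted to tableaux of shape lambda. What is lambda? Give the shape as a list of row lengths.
[3, 1, 1]

Row-insert each entry into an empty tableau.

After inserting 1: P = [[1]].
After inserting 5: P = [[1, 5]].
After inserting 3: P = [[1, 3], [5]].
After inserting 2: P = [[1, 2], [3], [5]].
After inserting 4: P = [[1, 2, 4], [3], [5]].

The final insertion tableau P = [[1, 2, 4], [3], [5]] has shape [3, 1, 1].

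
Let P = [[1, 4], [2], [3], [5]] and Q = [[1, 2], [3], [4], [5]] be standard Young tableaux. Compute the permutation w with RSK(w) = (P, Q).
3 5 4 2 1

Reverse the RSK construction: for i from n down to 1, find the cell of Q containing i, remove the entry at that cell from P, and reverse-bump it up through P; the value ejected from row 1 is w(i).

Step i=5: Q has 5 at row 4, column 1; remove 5 from row 4 of P and reverse-bump: 5 enters row 3 and ejects 3; 3 enters row 2 and ejects 2; 2 enters row 1 and ejects 1. So w(5) = 1. P is now [[2, 4], [3], [5]].
Step i=4: Q has 4 at row 3, column 1; remove 5 from row 3 of P and reverse-bump: 5 enters row 2 and ejects 3; 3 enters row 1 and ejects 2. So w(4) = 2. P is now [[3, 4], [5]].
Step i=3: Q has 3 at row 2, column 1; remove 5 from row 2 of P and reverse-bump: 5 enters row 1 and ejects 4. So w(3) = 4. P is now [[3, 5]].
Step i=2: Q has 2 at row 1, column 2; remove that cell from P, ejecting 5. So w(2) = 5. P is now [[3]].
Step i=1: Q has 1 at row 1, column 1; remove that cell from P, ejecting 3. So w(1) = 3. P is now [].

So w = 3 5 4 2 1.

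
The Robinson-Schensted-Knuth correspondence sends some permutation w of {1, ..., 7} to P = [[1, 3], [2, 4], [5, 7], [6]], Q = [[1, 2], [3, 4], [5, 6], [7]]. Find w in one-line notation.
Reverse the RSK construction: for i from n down to 1, find the cell of Q containing i, remove the entry at that cell from P, and reverse-bump it up through P; the value ejected from row 1 is w(i).

Step i=7: Q has 7 at row 4, column 1; remove 6 from row 4 of P and reverse-bump: 6 enters row 3 and ejects 5; 5 enters row 2 and ejects 4; 4 enters row 1 and ejects 3. So w(7) = 3. P is now [[1, 4], [2, 5], [6, 7]].
Step i=6: Q has 6 at row 3, column 2; remove 7 from row 3 of P and reverse-bump: 7 enters row 2 and ejects 5; 5 enters row 1 and ejects 4. So w(6) = 4. P is now [[1, 5], [2, 7], [6]].
Step i=5: Q has 5 at row 3, column 1; remove 6 from row 3 of P and reverse-bump: 6 enters row 2 and ejects 2; 2 enters row 1 and ejects 1. So w(5) = 1. P is now [[2, 5], [6, 7]].
Step i=4: Q has 4 at row 2, column 2; remove 7 from row 2 of P and reverse-bump: 7 enters row 1 and ejects 5. So w(4) = 5. P is now [[2, 7], [6]].
Step i=3: Q has 3 at row 2, column 1; remove 6 from row 2 of P and reverse-bump: 6 enters row 1 and ejects 2. So w(3) = 2. P is now [[6, 7]].
Step i=2: Q has 2 at row 1, column 2; remove that cell from P, ejecting 7. So w(2) = 7. P is now [[6]].
Step i=1: Q has 1 at row 1, column 1; remove that cell from P, ejecting 6. So w(1) = 6. P is now [].

So w = 6 7 2 5 1 4 3.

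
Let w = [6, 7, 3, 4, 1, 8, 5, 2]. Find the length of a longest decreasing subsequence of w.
3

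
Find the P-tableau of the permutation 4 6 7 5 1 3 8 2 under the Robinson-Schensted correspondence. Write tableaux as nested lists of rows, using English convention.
Insert 4: appended to row 1. P = [[4]].
Insert 6: appended to row 1. P = [[4, 6]].
Insert 7: appended to row 1. P = [[4, 6, 7]].
Insert 5: 5 bumps 6 from row 1; 6 starts row 2. P = [[4, 5, 7], [6]].
Insert 1: 1 bumps 4 from row 1; 4 bumps 6 from row 2; 6 starts row 3. P = [[1, 5, 7], [4], [6]].
Insert 3: 3 bumps 5 from row 1; 5 appends to row 2. P = [[1, 3, 7], [4, 5], [6]].
Insert 8: appended to row 1. P = [[1, 3, 7, 8], [4, 5], [6]].
Insert 2: 2 bumps 3 from row 1; 3 bumps 4 from row 2; 4 bumps 6 from row 3; 6 starts row 4. P = [[1, 2, 7, 8], [3, 5], [4], [6]].

So P = [[1, 2, 7, 8], [3, 5], [4], [6]].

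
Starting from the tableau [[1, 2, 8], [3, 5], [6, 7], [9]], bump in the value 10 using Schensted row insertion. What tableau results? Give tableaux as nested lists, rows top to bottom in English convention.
10 is larger than every entry of row 1, so it is appended to row 1. The new tableau is [[1, 2, 8, 10], [3, 5], [6, 7], [9]].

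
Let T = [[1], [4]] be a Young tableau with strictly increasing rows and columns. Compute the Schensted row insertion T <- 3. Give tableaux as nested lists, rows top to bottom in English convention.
[[1, 3], [4]]

3 is larger than every entry of row 1, so it is appended to row 1. The new tableau is [[1, 3], [4]].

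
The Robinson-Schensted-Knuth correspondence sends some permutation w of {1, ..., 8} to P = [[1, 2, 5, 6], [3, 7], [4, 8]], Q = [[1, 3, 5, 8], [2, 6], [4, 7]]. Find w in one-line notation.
Reverse the RSK construction: for i from n down to 1, find the cell of Q containing i, remove the entry at that cell from P, and reverse-bump it up through P; the value ejected from row 1 is w(i).

Step i=8: Q has 8 at row 1, column 4; remove that cell from P, ejecting 6. So w(8) = 6. P is now [[1, 2, 5], [3, 7], [4, 8]].
Step i=7: Q has 7 at row 3, column 2; remove 8 from row 3 of P and reverse-bump: 8 enters row 2 and ejects 7; 7 enters row 1 and ejects 5. So w(7) = 5. P is now [[1, 2, 7], [3, 8], [4]].
Step i=6: Q has 6 at row 2, column 2; remove 8 from row 2 of P and reverse-bump: 8 enters row 1 and ejects 7. So w(6) = 7. P is now [[1, 2, 8], [3], [4]].
Step i=5: Q has 5 at row 1, column 3; remove that cell from P, ejecting 8. So w(5) = 8. P is now [[1, 2], [3], [4]].
Step i=4: Q has 4 at row 3, column 1; remove 4 from row 3 of P and reverse-bump: 4 enters row 2 and ejects 3; 3 enters row 1 and ejects 2. So w(4) = 2. P is now [[1, 3], [4]].
Step i=3: Q has 3 at row 1, column 2; remove that cell from P, ejecting 3. So w(3) = 3. P is now [[1], [4]].
Step i=2: Q has 2 at row 2, column 1; remove 4 from row 2 of P and reverse-bump: 4 enters row 1 and ejects 1. So w(2) = 1. P is now [[4]].
Step i=1: Q has 1 at row 1, column 1; remove that cell from P, ejecting 4. So w(1) = 4. P is now [].

So w = 4 1 3 2 8 7 5 6.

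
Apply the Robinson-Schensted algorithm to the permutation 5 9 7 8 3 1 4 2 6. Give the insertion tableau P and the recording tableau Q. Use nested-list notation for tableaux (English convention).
P = [[1, 2, 6], [3, 4, 8], [5, 7], [9]], Q = [[1, 2, 4], [3, 7, 9], [5, 8], [6]]

Insert each entry of the permutation into P by Schensted row insertion, recording in Q the position of each new cell.

After inserting 5: P = [[5]].
After inserting 9: P = [[5, 9]].
After inserting 7: P = [[5, 7], [9]].
After inserting 8: P = [[5, 7, 8], [9]].
After inserting 3: P = [[3, 7, 8], [5], [9]].
After inserting 1: P = [[1, 7, 8], [3], [5], [9]].
After inserting 4: P = [[1, 4, 8], [3, 7], [5], [9]].
After inserting 2: P = [[1, 2, 8], [3, 4], [5, 7], [9]].
After inserting 6: P = [[1, 2, 6], [3, 4, 8], [5, 7], [9]].

So P = [[1, 2, 6], [3, 4, 8], [5, 7], [9]], Q = [[1, 2, 4], [3, 7, 9], [5, 8], [6]].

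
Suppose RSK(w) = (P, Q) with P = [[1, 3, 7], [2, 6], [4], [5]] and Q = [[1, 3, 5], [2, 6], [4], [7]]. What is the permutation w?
5 4 6 2 7 3 1

Reverse the RSK construction: for i from n down to 1, find the cell of Q containing i, remove the entry at that cell from P, and reverse-bump it up through P; the value ejected from row 1 is w(i).

Step i=7: Q has 7 at row 4, column 1; remove 5 from row 4 of P and reverse-bump: 5 enters row 3 and ejects 4; 4 enters row 2 and ejects 2; 2 enters row 1 and ejects 1. So w(7) = 1. P is now [[2, 3, 7], [4, 6], [5]].
Step i=6: Q has 6 at row 2, column 2; remove 6 from row 2 of P and reverse-bump: 6 enters row 1 and ejects 3. So w(6) = 3. P is now [[2, 6, 7], [4], [5]].
Step i=5: Q has 5 at row 1, column 3; remove that cell from P, ejecting 7. So w(5) = 7. P is now [[2, 6], [4], [5]].
Step i=4: Q has 4 at row 3, column 1; remove 5 from row 3 of P and reverse-bump: 5 enters row 2 and ejects 4; 4 enters row 1 and ejects 2. So w(4) = 2. P is now [[4, 6], [5]].
Step i=3: Q has 3 at row 1, column 2; remove that cell from P, ejecting 6. So w(3) = 6. P is now [[4], [5]].
Step i=2: Q has 2 at row 2, column 1; remove 5 from row 2 of P and reverse-bump: 5 enters row 1 and ejects 4. So w(2) = 4. P is now [[5]].
Step i=1: Q has 1 at row 1, column 1; remove that cell from P, ejecting 5. So w(1) = 5. P is now [].

So w = 5 4 6 2 7 3 1.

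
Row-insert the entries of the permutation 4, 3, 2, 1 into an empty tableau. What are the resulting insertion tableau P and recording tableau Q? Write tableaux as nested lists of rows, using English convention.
P = [[1], [2], [3], [4]], Q = [[1], [2], [3], [4]]

Insert each entry of the permutation into P by Schensted row insertion, recording in Q the position of each new cell.

Insert 4: appended to row 1. P = [[4]].
Insert 3: 3 bumps 4 from row 1; 4 starts row 2. P = [[3], [4]].
Insert 2: 2 bumps 3 from row 1; 3 bumps 4 from row 2; 4 starts row 3. P = [[2], [3], [4]].
Insert 1: 1 bumps 2 from row 1; 2 bumps 3 from row 2; 3 bumps 4 from row 3; 4 starts row 4. P = [[1], [2], [3], [4]].

So P = [[1], [2], [3], [4]], Q = [[1], [2], [3], [4]].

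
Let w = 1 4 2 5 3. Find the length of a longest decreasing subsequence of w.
2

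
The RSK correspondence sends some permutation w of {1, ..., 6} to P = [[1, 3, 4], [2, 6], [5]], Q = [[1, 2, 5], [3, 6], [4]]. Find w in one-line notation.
Reverse the RSK construction: for i from n down to 1, find the cell of Q containing i, remove the entry at that cell from P, and reverse-bump it up through P; the value ejected from row 1 is w(i).

Step i=6: Q has 6 at row 2, column 2; remove 6 from row 2 of P and reverse-bump: 6 enters row 1 and ejects 4. So w(6) = 4. P is now [[1, 3, 6], [2], [5]].
Step i=5: Q has 5 at row 1, column 3; remove that cell from P, ejecting 6. So w(5) = 6. P is now [[1, 3], [2], [5]].
Step i=4: Q has 4 at row 3, column 1; remove 5 from row 3 of P and reverse-bump: 5 enters row 2 and ejects 2; 2 enters row 1 and ejects 1. So w(4) = 1. P is now [[2, 3], [5]].
Step i=3: Q has 3 at row 2, column 1; remove 5 from row 2 of P and reverse-bump: 5 enters row 1 and ejects 3. So w(3) = 3. P is now [[2, 5]].
Step i=2: Q has 2 at row 1, column 2; remove that cell from P, ejecting 5. So w(2) = 5. P is now [[2]].
Step i=1: Q has 1 at row 1, column 1; remove that cell from P, ejecting 2. So w(1) = 2. P is now [].

So w = 2 5 3 1 6 4.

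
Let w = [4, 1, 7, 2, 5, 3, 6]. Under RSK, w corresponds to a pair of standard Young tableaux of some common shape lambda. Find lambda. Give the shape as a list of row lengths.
Row-insert each entry into an empty tableau.

After inserting 4: P = [[4]].
After inserting 1: P = [[1], [4]].
After inserting 7: P = [[1, 7], [4]].
After inserting 2: P = [[1, 2], [4, 7]].
After inserting 5: P = [[1, 2, 5], [4, 7]].
After inserting 3: P = [[1, 2, 3], [4, 5], [7]].
After inserting 6: P = [[1, 2, 3, 6], [4, 5], [7]].

The final insertion tableau P = [[1, 2, 3, 6], [4, 5], [7]] has shape [4, 2, 1].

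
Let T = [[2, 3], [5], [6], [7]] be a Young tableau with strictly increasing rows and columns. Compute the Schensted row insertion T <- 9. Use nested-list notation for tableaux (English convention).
9 is larger than every entry of row 1, so it is appended to row 1. The new tableau is [[2, 3, 9], [5], [6], [7]].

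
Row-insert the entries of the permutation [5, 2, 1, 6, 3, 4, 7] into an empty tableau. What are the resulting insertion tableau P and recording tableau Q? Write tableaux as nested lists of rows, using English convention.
Insert each entry of the permutation into P by Schensted row insertion, recording in Q the position of each new cell.

Insert 5: appended to row 1. P = [[5]].
Insert 2: 2 bumps 5 from row 1; 5 starts row 2. P = [[2], [5]].
Insert 1: 1 bumps 2 from row 1; 2 bumps 5 from row 2; 5 starts row 3. P = [[1], [2], [5]].
Insert 6: appended to row 1. P = [[1, 6], [2], [5]].
Insert 3: 3 bumps 6 from row 1; 6 appends to row 2. P = [[1, 3], [2, 6], [5]].
Insert 4: appended to row 1. P = [[1, 3, 4], [2, 6], [5]].
Insert 7: appended to row 1. P = [[1, 3, 4, 7], [2, 6], [5]].

So P = [[1, 3, 4, 7], [2, 6], [5]], Q = [[1, 4, 6, 7], [2, 5], [3]].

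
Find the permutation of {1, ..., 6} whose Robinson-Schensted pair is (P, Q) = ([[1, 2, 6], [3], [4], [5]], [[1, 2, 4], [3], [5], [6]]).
Reverse the RSK construction: for i from n down to 1, find the cell of Q containing i, remove the entry at that cell from P, and reverse-bump it up through P; the value ejected from row 1 is w(i).

Step i=6: Q has 6 at row 4, column 1; remove 5 from row 4 of P and reverse-bump: 5 enters row 3 and ejects 4; 4 enters row 2 and ejects 3; 3 enters row 1 and ejects 2. So w(6) = 2. P is now [[1, 3, 6], [4], [5]].
Step i=5: Q has 5 at row 3, column 1; remove 5 from row 3 of P and reverse-bump: 5 enters row 2 and ejects 4; 4 enters row 1 and ejects 3. So w(5) = 3. P is now [[1, 4, 6], [5]].
Step i=4: Q has 4 at row 1, column 3; remove that cell from P, ejecting 6. So w(4) = 6. P is now [[1, 4], [5]].
Step i=3: Q has 3 at row 2, column 1; remove 5 from row 2 of P and reverse-bump: 5 enters row 1 and ejects 4. So w(3) = 4. P is now [[1, 5]].
Step i=2: Q has 2 at row 1, column 2; remove that cell from P, ejecting 5. So w(2) = 5. P is now [[1]].
Step i=1: Q has 1 at row 1, column 1; remove that cell from P, ejecting 1. So w(1) = 1. P is now [].

So w = 1 5 4 6 3 2.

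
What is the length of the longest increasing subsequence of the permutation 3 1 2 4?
3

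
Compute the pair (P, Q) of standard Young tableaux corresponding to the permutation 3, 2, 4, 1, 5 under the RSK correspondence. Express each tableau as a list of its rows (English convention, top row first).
P = [[1, 4, 5], [2], [3]], Q = [[1, 3, 5], [2], [4]]

Insert each entry of the permutation into P by Schensted row insertion, recording in Q the position of each new cell.

Insert 3: appended to row 1. P = [[3]].
Insert 2: 2 bumps 3 from row 1; 3 starts row 2. P = [[2], [3]].
Insert 4: appended to row 1. P = [[2, 4], [3]].
Insert 1: 1 bumps 2 from row 1; 2 bumps 3 from row 2; 3 starts row 3. P = [[1, 4], [2], [3]].
Insert 5: appended to row 1. P = [[1, 4, 5], [2], [3]].

So P = [[1, 4, 5], [2], [3]], Q = [[1, 3, 5], [2], [4]].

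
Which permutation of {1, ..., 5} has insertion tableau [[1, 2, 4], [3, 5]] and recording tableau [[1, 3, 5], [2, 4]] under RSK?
3 1 5 2 4

Reverse the RSK construction: for i from n down to 1, find the cell of Q containing i, remove the entry at that cell from P, and reverse-bump it up through P; the value ejected from row 1 is w(i).

Step i=5: Q has 5 at row 1, column 3; remove that cell from P, ejecting 4. So w(5) = 4. P is now [[1, 2], [3, 5]].
Step i=4: Q has 4 at row 2, column 2; remove 5 from row 2 of P and reverse-bump: 5 enters row 1 and ejects 2. So w(4) = 2. P is now [[1, 5], [3]].
Step i=3: Q has 3 at row 1, column 2; remove that cell from P, ejecting 5. So w(3) = 5. P is now [[1], [3]].
Step i=2: Q has 2 at row 2, column 1; remove 3 from row 2 of P and reverse-bump: 3 enters row 1 and ejects 1. So w(2) = 1. P is now [[3]].
Step i=1: Q has 1 at row 1, column 1; remove that cell from P, ejecting 3. So w(1) = 3. P is now [].

So w = 3 1 5 2 4.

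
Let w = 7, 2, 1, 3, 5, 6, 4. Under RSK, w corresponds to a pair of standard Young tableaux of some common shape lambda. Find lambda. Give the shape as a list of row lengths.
Row-insert each entry into an empty tableau.

After inserting 7: P = [[7]].
After inserting 2: P = [[2], [7]].
After inserting 1: P = [[1], [2], [7]].
After inserting 3: P = [[1, 3], [2], [7]].
After inserting 5: P = [[1, 3, 5], [2], [7]].
After inserting 6: P = [[1, 3, 5, 6], [2], [7]].
After inserting 4: P = [[1, 3, 4, 6], [2, 5], [7]].

The final insertion tableau P = [[1, 3, 4, 6], [2, 5], [7]] has shape [4, 2, 1].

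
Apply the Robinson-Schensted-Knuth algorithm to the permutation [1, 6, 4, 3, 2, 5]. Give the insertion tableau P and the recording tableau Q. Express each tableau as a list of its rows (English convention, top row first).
P = [[1, 2, 5], [3], [4], [6]], Q = [[1, 2, 6], [3], [4], [5]]

Insert each entry of the permutation into P by Schensted row insertion, recording in Q the position of each new cell.

After inserting 1: P = [[1]].
After inserting 6: P = [[1, 6]].
After inserting 4: P = [[1, 4], [6]].
After inserting 3: P = [[1, 3], [4], [6]].
After inserting 2: P = [[1, 2], [3], [4], [6]].
After inserting 5: P = [[1, 2, 5], [3], [4], [6]].

So P = [[1, 2, 5], [3], [4], [6]], Q = [[1, 2, 6], [3], [4], [5]].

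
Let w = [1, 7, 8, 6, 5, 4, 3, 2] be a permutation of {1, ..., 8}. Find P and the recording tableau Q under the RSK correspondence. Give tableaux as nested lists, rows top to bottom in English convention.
Insert each entry of the permutation into P by Schensted row insertion, recording in Q the position of each new cell.

After inserting 1: P = [[1]].
After inserting 7: P = [[1, 7]].
After inserting 8: P = [[1, 7, 8]].
After inserting 6: P = [[1, 6, 8], [7]].
After inserting 5: P = [[1, 5, 8], [6], [7]].
After inserting 4: P = [[1, 4, 8], [5], [6], [7]].
After inserting 3: P = [[1, 3, 8], [4], [5], [6], [7]].
After inserting 2: P = [[1, 2, 8], [3], [4], [5], [6], [7]].

So P = [[1, 2, 8], [3], [4], [5], [6], [7]], Q = [[1, 2, 3], [4], [5], [6], [7], [8]].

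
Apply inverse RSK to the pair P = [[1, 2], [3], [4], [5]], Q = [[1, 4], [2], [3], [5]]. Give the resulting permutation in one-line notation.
5 4 1 3 2

Reverse the RSK construction: for i from n down to 1, find the cell of Q containing i, remove the entry at that cell from P, and reverse-bump it up through P; the value ejected from row 1 is w(i).

Step i=5: Q has 5 at row 4, column 1; remove 5 from row 4 of P and reverse-bump: 5 enters row 3 and ejects 4; 4 enters row 2 and ejects 3; 3 enters row 1 and ejects 2. So w(5) = 2. P is now [[1, 3], [4], [5]].
Step i=4: Q has 4 at row 1, column 2; remove that cell from P, ejecting 3. So w(4) = 3. P is now [[1], [4], [5]].
Step i=3: Q has 3 at row 3, column 1; remove 5 from row 3 of P and reverse-bump: 5 enters row 2 and ejects 4; 4 enters row 1 and ejects 1. So w(3) = 1. P is now [[4], [5]].
Step i=2: Q has 2 at row 2, column 1; remove 5 from row 2 of P and reverse-bump: 5 enters row 1 and ejects 4. So w(2) = 4. P is now [[5]].
Step i=1: Q has 1 at row 1, column 1; remove that cell from P, ejecting 5. So w(1) = 5. P is now [].

So w = 5 4 1 3 2.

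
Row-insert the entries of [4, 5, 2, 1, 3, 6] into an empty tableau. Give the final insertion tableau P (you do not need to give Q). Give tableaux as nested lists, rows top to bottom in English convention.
Insert 4: appended to row 1. P = [[4]].
Insert 5: appended to row 1. P = [[4, 5]].
Insert 2: 2 bumps 4 from row 1; 4 starts row 2. P = [[2, 5], [4]].
Insert 1: 1 bumps 2 from row 1; 2 bumps 4 from row 2; 4 starts row 3. P = [[1, 5], [2], [4]].
Insert 3: 3 bumps 5 from row 1; 5 appends to row 2. P = [[1, 3], [2, 5], [4]].
Insert 6: appended to row 1. P = [[1, 3, 6], [2, 5], [4]].

So P = [[1, 3, 6], [2, 5], [4]].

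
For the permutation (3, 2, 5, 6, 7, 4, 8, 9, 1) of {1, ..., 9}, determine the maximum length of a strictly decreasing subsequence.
3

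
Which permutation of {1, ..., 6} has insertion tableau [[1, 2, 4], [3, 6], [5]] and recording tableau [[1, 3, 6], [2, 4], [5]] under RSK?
Reverse the RSK construction: for i from n down to 1, find the cell of Q containing i, remove the entry at that cell from P, and reverse-bump it up through P; the value ejected from row 1 is w(i).

Step i=6: Q has 6 at row 1, column 3; remove that cell from P, ejecting 4. So w(6) = 4. P is now [[1, 2], [3, 6], [5]].
Step i=5: Q has 5 at row 3, column 1; remove 5 from row 3 of P and reverse-bump: 5 enters row 2 and ejects 3; 3 enters row 1 and ejects 2. So w(5) = 2. P is now [[1, 3], [5, 6]].
Step i=4: Q has 4 at row 2, column 2; remove 6 from row 2 of P and reverse-bump: 6 enters row 1 and ejects 3. So w(4) = 3. P is now [[1, 6], [5]].
Step i=3: Q has 3 at row 1, column 2; remove that cell from P, ejecting 6. So w(3) = 6. P is now [[1], [5]].
Step i=2: Q has 2 at row 2, column 1; remove 5 from row 2 of P and reverse-bump: 5 enters row 1 and ejects 1. So w(2) = 1. P is now [[5]].
Step i=1: Q has 1 at row 1, column 1; remove that cell from P, ejecting 5. So w(1) = 5. P is now [].

So w = 5 1 6 3 2 4.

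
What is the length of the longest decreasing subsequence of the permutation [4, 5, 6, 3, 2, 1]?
4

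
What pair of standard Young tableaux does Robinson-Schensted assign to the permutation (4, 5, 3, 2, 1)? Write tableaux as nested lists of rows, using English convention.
Insert each entry of the permutation into P by Schensted row insertion, recording in Q the position of each new cell.

Insert 4: appended to row 1. P = [[4]], Q = [[1]].
Insert 5: appended to row 1. P = [[4, 5]], Q = [[1, 2]].
Insert 3: 3 bumps 4 from row 1; 4 starts row 2. P = [[3, 5], [4]], Q = [[1, 2], [3]].
Insert 2: 2 bumps 3 from row 1; 3 bumps 4 from row 2; 4 starts row 3. P = [[2, 5], [3], [4]], Q = [[1, 2], [3], [4]].
Insert 1: 1 bumps 2 from row 1; 2 bumps 3 from row 2; 3 bumps 4 from row 3; 4 starts row 4. P = [[1, 5], [2], [3], [4]], Q = [[1, 2], [3], [4], [5]].

So P = [[1, 5], [2], [3], [4]], Q = [[1, 2], [3], [4], [5]].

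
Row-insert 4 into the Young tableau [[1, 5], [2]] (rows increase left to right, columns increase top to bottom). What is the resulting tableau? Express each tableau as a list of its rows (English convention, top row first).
[[1, 4], [2, 5]]

In row 1, 4 replaces 5 (the leftmost entry greater than 4); 5 is bumped to row 2. 5 is appended to row 2. The new tableau is [[1, 4], [2, 5]].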